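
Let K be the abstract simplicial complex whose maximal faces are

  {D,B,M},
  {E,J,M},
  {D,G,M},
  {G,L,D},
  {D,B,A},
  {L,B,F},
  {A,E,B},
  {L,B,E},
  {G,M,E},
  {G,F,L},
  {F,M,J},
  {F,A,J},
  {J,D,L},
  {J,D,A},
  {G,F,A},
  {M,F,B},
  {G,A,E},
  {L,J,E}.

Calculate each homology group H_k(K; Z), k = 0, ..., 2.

H_0 ≅ Z,  H_1 ≅ Z^2,  H_2 ≅ Z.

K has 9 vertices, 27 edges, 18 triangles.
rank ∂_0 = 0, rank ∂_1 = 8 ⇒ b_0 = 9 − 0 − 8 = 1; all invariant factors of ∂_1 are 1 so no torsion. So H_0 = Z.
rank ∂_1 = 8, rank ∂_2 = 17 ⇒ b_1 = 27 − 8 − 17 = 2; all invariant factors of ∂_2 are 1 so no torsion. So H_1 = Z^2.
rank ∂_2 = 17, rank ∂_3 = 0 ⇒ b_2 = 18 − 17 − 0 = 1. So H_2 = Z.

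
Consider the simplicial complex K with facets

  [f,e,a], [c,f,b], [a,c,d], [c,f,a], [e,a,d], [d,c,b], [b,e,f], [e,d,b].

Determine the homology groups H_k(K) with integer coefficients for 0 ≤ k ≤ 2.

Fix the vertex order a < b < c < d < e < f and write every simplex with vertices in increasing order. Then dim K = 2 and the simplices of K are:

  0-simplices (6): a, b, c, d, e, f
  1-simplices (12): ac, ad, ae, af, bc, bd, be, bf, cd, cf, de, ef
  2-simplices (8): acd, acf, ade, aef, bcd, bcf, bde, bef

so the chain groups are C_0 ≅ Z^6, C_1 ≅ Z^12, C_2 ≅ Z^8.

Boundary ∂_1: C_1 → C_0 sends each edge [p,q] (with p < q) to q − p. For instance
  ∂de = e − d.
This gives a 6×12 integer matrix of rank 5; reducing to Smith normal form yields diagonal entries (1,1,1,1,1).

The boundary map ∂_2: C_2 → C_1 acts by ∂[p,q,r] = [q,r] − [p,r] + [p,q]. For instance
  ∂aef = ef − af + ae,
  ∂acf = cf − af + ac.
As a 12×8 matrix over Z this has rank 7, with invariant factors (1,1,1,1,1,1,1).

Now H_k = ker ∂_k / im ∂_{k+1}, so:

  H_0: rank C_0 − rank ∂_1 = 6 − 5 = 1, and the invariant factors of ∂_1 are all 1, so H_0 = Z.
  H_1: rank ker ∂_1 − rank ∂_2 = (12 − 5) − 7 = 0, and the invariant factors of ∂_2 are all 1, so H_1 = 0.
  H_2: rank ker ∂_2 − rank ∂_3 = (8 − 7) − 0 = 1, and there is no ∂_3, so H_2 = Z.

H_0 ≅ Z,  H_1 = 0,  H_2 ≅ Z.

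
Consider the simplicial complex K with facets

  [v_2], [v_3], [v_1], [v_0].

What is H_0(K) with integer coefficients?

H_0 ≅ Z^4.

Fix the vertex order v_0 < v_1 < v_2 < v_3 and write every simplex with vertices in increasing order. Then dim K = 0 and the simplices of K are:

  0-simplices (4): [v_0], [v_1], [v_2], [v_3]

Hence C_0 ≅ Z^4.

From H_k ≅ ker(∂_k) / im(∂_{k+1}) we obtain:

  H_0: rank C_0 − rank ∂_1 = 4 − 0 = 4, and there is no ∂_1, so H_0 ≅ Z^4.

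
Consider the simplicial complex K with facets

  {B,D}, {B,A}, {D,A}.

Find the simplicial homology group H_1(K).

H_1 ≅ Z.

Order the vertices as A < B < D. Listing each simplex with vertices in this order, K has dimension 1 with simplices:

  0-simplices (3): A, B, D
  1-simplices (3): AB, AD, BD

so the chain groups are C_0 ≅ Z^3, C_1 ≅ Z^3.

The boundary map ∂_1: C_1 → C_0 is given by ∂[p,q] = [q] − [p].
This gives a 3×3 integer matrix of rank 2; reducing to Smith normal form yields diagonal entries (1,1).

Now H_k = ker ∂_k / im ∂_{k+1}, so:

  H_1: rank ker ∂_1 − rank ∂_2 = (3 − 2) − 0 = 1, and there is no ∂_2, so H_1 ≅ Z.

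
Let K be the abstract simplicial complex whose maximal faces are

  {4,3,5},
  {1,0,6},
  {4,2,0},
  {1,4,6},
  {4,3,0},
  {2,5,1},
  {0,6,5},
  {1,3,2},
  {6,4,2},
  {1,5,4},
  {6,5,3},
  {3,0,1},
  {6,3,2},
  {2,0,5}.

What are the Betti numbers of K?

b_0 = 1, b_1 = 2, b_2 = 1.

We work with the vertex ordering 0 < 1 < 2 < 3 < 4 < 5 < 6. The simplices of K, each written with vertices in increasing order, are:

  0-simplices (7): [0], [1], [2], [3], [4], [5], [6]
  1-simplices (21): [0,1], [0,2], [0,3], [0,4], [0,5], [0,6], [1,2], [1,3], [1,4], [1,5], [1,6], [2,3], [2,4], [2,5], [2,6], [3,4], [3,5], [3,6], [4,5], [4,6], [5,6]
  2-simplices (14): [0,1,3], [0,1,6], [0,2,4], [0,2,5], [0,3,4], [0,5,6], [1,2,3], [1,2,5], [1,4,5], [1,4,6], [2,3,6], [2,4,6], [3,4,5], [3,5,6]

giving chain groups C_0 ≅ Z^7, C_1 ≅ Z^21, C_2 ≅ Z^14.

Boundary ∂_1: C_1 → C_0 is given by ∂[p,q] = [q] − [p]. For instance
  ∂[2,6] = [6] − [2].
The 7×21 boundary matrix has rank 6 and Smith normal form diag(1,1,1,1,1,1).

∂_2: C_2 → C_1 maps a triangle to the signed sum of its edges. For instance
  ∂[1,2,3] = [2,3] − [1,3] + [1,2],
  ∂[0,3,4] = [3,4] − [0,4] + [0,3].
The resulting 21×14 matrix has rank 13, and its Smith normal form has invariant factors (1,1,1,1,1,1,1,1,1,1,1,1,1).

Now H_k = ker ∂_k / im ∂_{k+1}, so:

  H_0: rank C_0 − rank ∂_1 = 7 − 6 = 1, and the invariant factors of ∂_1 are all 1, so H_0 = Z.
  H_1: rank ker ∂_1 − rank ∂_2 = (21 − 6) − 13 = 2, and the invariant factors of ∂_2 are all 1, so H_1 = Z^2.
  H_2: rank ker ∂_2 − rank ∂_3 = (14 − 13) − 0 = 1, and there is no ∂_3, so H_2 = Z.

As a check, the Euler characteristic is 7 − 21 + 14 = 0, which agrees with 1 − 2 + 1 = 0.

Hence the Betti numbers are b_0 = 1, b_1 = 2, b_2 = 1.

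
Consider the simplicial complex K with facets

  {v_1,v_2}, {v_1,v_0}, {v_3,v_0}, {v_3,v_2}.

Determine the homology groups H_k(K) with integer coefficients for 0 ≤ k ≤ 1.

H_0 ≅ Z,  H_1 ≅ Z.

Fix the vertex order v_0 < v_1 < v_2 < v_3 and write every simplex with vertices in increasing order. Then dim K = 1 and the simplices of K are:

  0-simplices (4): [v_0], [v_1], [v_2], [v_3]
  1-simplices (4): [v_0,v_1], [v_0,v_3], [v_1,v_2], [v_2,v_3]

giving chain groups C_0 ≅ Z^4, C_1 ≅ Z^4.

The boundary map ∂_1: C_1 → C_0 sends each edge [p,q] (with p < q) to q − p. For instance
  ∂[v_0,v_3] = [v_3] − [v_0].
The resulting 4×4 matrix has rank 3, and its Smith normal form has invariant factors (1,1,1).

Computing H_k = (kernel of ∂_k) / (image of ∂_{k+1}):

  H_0: rank C_0 − rank ∂_1 = 4 − 3 = 1, and the invariant factors of ∂_1 are all 1, so H_0 ≅ Z.
  H_1: rank ker ∂_1 − rank ∂_2 = (4 − 3) − 0 = 1, and there is no ∂_2, so H_1 ≅ Z.

As a check, the Euler characteristic is 4 − 4 = 0, which agrees with 1 − 1 = 0.
(K is a triangulation of the circle S^1.)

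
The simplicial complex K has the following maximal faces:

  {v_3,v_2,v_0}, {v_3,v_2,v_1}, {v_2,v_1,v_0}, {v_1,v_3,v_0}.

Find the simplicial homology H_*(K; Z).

We work with the vertex ordering v_0 < v_1 < v_2 < v_3. The simplices of K, each written with vertices in increasing order, are:

  0-simplices (4): [v_0], [v_1], [v_2], [v_3]
  1-simplices (6): [v_0,v_1], [v_0,v_2], [v_0,v_3], [v_1,v_2], [v_1,v_3], [v_2,v_3]
  2-simplices (4): [v_0,v_1,v_2], [v_0,v_1,v_3], [v_0,v_2,v_3], [v_1,v_2,v_3]

Hence C_0 ≅ Z^4, C_1 ≅ Z^6, C_2 ≅ Z^4.

Boundary ∂_1: C_1 → C_0 is given by ∂[p,q] = [q] − [p]. For instance
  ∂[v_2,v_3] = [v_3] − [v_2].
As a 4×6 matrix over Z this has rank 3, with invariant factors (1,1,1).

The boundary map ∂_2: C_2 → C_1 acts by ∂[p,q,r] = [q,r] − [p,r] + [p,q]. For instance
  ∂[v_0,v_1,v_2] = [v_1,v_2] − [v_0,v_2] + [v_0,v_1],
  ∂[v_0,v_2,v_3] = [v_2,v_3] − [v_0,v_3] + [v_0,v_2].
As a 6×4 matrix over Z this has rank 3, with invariant factors (1,1,1).

Reading off H_k = ker ∂_k / im ∂_{k+1}:

  H_0: rank C_0 − rank ∂_1 = 4 − 3 = 1, and the invariant factors of ∂_1 are all 1, so H_0 ≅ Z.
  H_1: rank ker ∂_1 − rank ∂_2 = (6 − 3) − 3 = 0, and the invariant factors of ∂_2 are all 1, so H_1 ≅ 0.
  H_2: rank ker ∂_2 − rank ∂_3 = (4 − 3) − 0 = 1, and there is no ∂_3, so H_2 ≅ Z.

As a check, the Euler characteristic is 4 − 6 + 4 = 2, which agrees with 1 − 0 + 1 = 2.

H_0 ≅ Z,  H_1 = 0,  H_2 ≅ Z.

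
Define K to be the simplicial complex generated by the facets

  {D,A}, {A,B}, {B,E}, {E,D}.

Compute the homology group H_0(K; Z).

Order the vertices as A < B < D < E. Listing each simplex with vertices in this order, K has dimension 1 with simplices:

  0-simplices (4): A, B, D, E
  1-simplices (4): AB, AD, BE, DE

so the chain groups are C_0 ≅ Z^4, C_1 ≅ Z^4.

Boundary ∂_1: C_1 → C_0 is given by ∂[p,q] = [q] − [p]. For instance
  ∂BE = E − B.
The resulting 4×4 matrix has rank 3, and its Smith normal form has invariant factors (1,1,1).

Reading off H_k = ker ∂_k / im ∂_{k+1}:

  H_0: rank C_0 − rank ∂_1 = 4 − 3 = 1, and the invariant factors of ∂_1 are all 1, so H_0 ≅ Z.

H_0 = Z.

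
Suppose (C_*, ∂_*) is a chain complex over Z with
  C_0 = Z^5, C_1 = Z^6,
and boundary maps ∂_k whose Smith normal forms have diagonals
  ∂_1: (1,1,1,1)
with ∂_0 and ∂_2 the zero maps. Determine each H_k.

H_0: b_0 = 5 − 0 − 4 = 1; torsion from ∂_1 factors > 1: none. So H_0 = Z.
H_1: b_1 = 6 − 4 − 0 = 2; torsion from ∂_2 factors > 1: none. So H_1 = Z^2.

H_0 = Z,  H_1 = Z^2.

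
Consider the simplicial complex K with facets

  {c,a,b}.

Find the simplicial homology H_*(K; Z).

K has 3 vertices, 3 edges, 1 triangle.
rank ∂_0 = 0, rank ∂_1 = 2 ⇒ b_0 = 3 − 0 − 2 = 1; all invariant factors of ∂_1 are 1 so no torsion. So H_0 ≅ Z.
rank ∂_1 = 2, rank ∂_2 = 1 ⇒ b_1 = 3 − 2 − 1 = 0; all invariant factors of ∂_2 are 1 so no torsion. So H_1 ≅ 0.
rank ∂_2 = 1, rank ∂_3 = 0 ⇒ b_2 = 1 − 1 − 0 = 0. So H_2 ≅ 0.

H_0 = Z,  H_1 = 0,  H_2 = 0.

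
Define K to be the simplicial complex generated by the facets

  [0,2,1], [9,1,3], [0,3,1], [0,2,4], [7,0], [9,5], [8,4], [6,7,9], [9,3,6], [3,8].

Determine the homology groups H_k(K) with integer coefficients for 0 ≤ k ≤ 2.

H_0 ≅ Z,  H_1 ≅ Z^2,  H_2 = 0.

Take the total order 0 < 1 < 2 < 3 < 4 < 5 < 6 < 7 < 8 < 9 on the vertex set. Then K (dimension 2) consists of the simplices:

  0-simplices (10): [0], [1], [2], [3], [4], [5], [6], [7], [8], [9]
  1-simplices (17): [0,1], [0,2], [0,3], [0,4], [0,7], [1,2], [1,3], [1,9], [2,4], [3,6], [3,8], [3,9], [4,8], [5,9], [6,7], [6,9], [7,9]
  2-simplices (6): [0,1,2], [0,1,3], [0,2,4], [1,3,9], [3,6,9], [6,7,9]

so the chain groups are C_0 ≅ Z^10, C_1 ≅ Z^17, C_2 ≅ Z^6.

Boundary ∂_1: C_1 → C_0 is given by ∂[p,q] = [q] − [p]. For instance
  ∂[3,9] = [9] − [3].
The 10×17 boundary matrix has rank 9 and Smith normal form diag(1,1,1,1,1,1,1,1,1).

∂_2: C_2 → C_1 maps a triangle to the signed sum of its edges. For instance
  ∂[1,3,9] = [3,9] − [1,9] + [1,3],
  ∂[0,1,3] = [1,3] − [0,3] + [0,1].
The resulting 17×6 matrix has rank 6, and its Smith normal form has invariant factors (1,1,1,1,1,1).

Reading off H_k = ker ∂_k / im ∂_{k+1}:

  H_0: rank C_0 − rank ∂_1 = 10 − 9 = 1, and the invariant factors of ∂_1 are all 1, so H_0 ≅ Z.
  H_1: rank ker ∂_1 − rank ∂_2 = (17 − 9) − 6 = 2, and the invariant factors of ∂_2 are all 1, so H_1 ≅ Z^2.
  H_2: rank ker ∂_2 − rank ∂_3 = (6 − 6) − 0 = 0, and there is no ∂_3, so H_2 ≅ 0.

As a check, the Euler characteristic is 10 − 17 + 6 = -1, which agrees with 1 − 2 + 0 = -1.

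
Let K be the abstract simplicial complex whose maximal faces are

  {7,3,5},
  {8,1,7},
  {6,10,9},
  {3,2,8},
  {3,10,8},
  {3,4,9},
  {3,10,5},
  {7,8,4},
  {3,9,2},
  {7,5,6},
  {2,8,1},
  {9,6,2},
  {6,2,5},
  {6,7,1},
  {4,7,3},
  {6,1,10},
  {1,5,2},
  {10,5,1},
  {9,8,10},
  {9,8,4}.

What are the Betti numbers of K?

Fix the vertex order 1 < 2 < 3 < 4 < 5 < 6 < 7 < 8 < 9 < 10 and write every simplex with vertices in increasing order. Then dim K = 2 and the simplices of K are:

  0-simplices (10): [1], [2], [3], [4], [5], [6], [7], [8], [9], [10]
  1-simplices (30): (30 of them)
  2-simplices (20): (20 of them)

giving chain groups C_0 ≅ Z^10, C_1 ≅ Z^30, C_2 ≅ Z^20.

Boundary ∂_1: C_1 → C_0 sends each edge [p,q] (with p < q) to q − p.
This gives a 10×30 integer matrix of rank 9; reducing to Smith normal form yields diagonal entries (1,1,1,1,1,1,1,1,1).

∂_2: C_2 → C_1 maps a triangle to the signed sum of its edges. For instance
  ∂[2,3,8] = [3,8] − [2,8] + [2,3],
  ∂[5,6,7] = [6,7] − [5,7] + [5,6].
The 30×20 boundary matrix has rank 20 and Smith normal form diag(1,1,1,1,1,1,1,1,1,1,1,1,1,1,1,1,1,1,1,2).

Reading off H_k = ker ∂_k / im ∂_{k+1}:

  H_0: rank C_0 − rank ∂_1 = 10 − 9 = 1, and the invariant factors of ∂_1 are all 1, so H_0 ≅ Z.
  H_1: rank ker ∂_1 − rank ∂_2 = (30 − 9) − 20 = 1, and ∂_2 has invariant factor 2 > 1, so H_1 ≅ Z ⊕ Z/2Z.
  H_2: rank ker ∂_2 − rank ∂_3 = (20 − 20) − 0 = 0, and there is no ∂_3, so H_2 ≅ 0.

Hence the Betti numbers are b_0 = 1, b_1 = 1, b_2 = 0.

b_0 = 1, b_1 = 1, b_2 = 0.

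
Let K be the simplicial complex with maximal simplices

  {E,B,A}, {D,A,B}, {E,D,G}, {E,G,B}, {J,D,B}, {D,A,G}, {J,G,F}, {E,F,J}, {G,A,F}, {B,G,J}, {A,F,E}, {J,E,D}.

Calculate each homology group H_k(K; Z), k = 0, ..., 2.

H_0 = Z,  H_1 = Z/2,  H_2 = 0.

K has 7 vertices, 18 edges, 12 triangles.
rank ∂_0 = 0, rank ∂_1 = 6 ⇒ b_0 = 7 − 0 − 6 = 1; all invariant factors of ∂_1 are 1 so no torsion. So H_0 ≅ Z.
rank ∂_1 = 6, rank ∂_2 = 12 ⇒ b_1 = 18 − 6 − 12 = 0; ∂_2 has invariant factor(s) [2] giving torsion. So H_1 ≅ Z/2.
rank ∂_2 = 12, rank ∂_3 = 0 ⇒ b_2 = 12 − 12 − 0 = 0. So H_2 ≅ 0.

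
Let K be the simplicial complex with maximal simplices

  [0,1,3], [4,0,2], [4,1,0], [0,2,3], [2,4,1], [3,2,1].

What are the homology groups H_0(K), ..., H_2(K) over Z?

Take the total order 0 < 1 < 2 < 3 < 4 on the vertex set. Then K (dimension 2) consists of the simplices:

  0-simplices (5): [0], [1], [2], [3], [4]
  1-simplices (9): [0,1], [0,2], [0,3], [0,4], [1,2], [1,3], [1,4], [2,3], [2,4]
  2-simplices (6): [0,1,3], [0,1,4], [0,2,3], [0,2,4], [1,2,3], [1,2,4]

giving chain groups C_0 ≅ Z^5, C_1 ≅ Z^9, C_2 ≅ Z^6.

The boundary map ∂_1: C_1 → C_0 maps an edge to its endpoints' difference, ∂[p,q] = q − p.
As a 5×9 matrix over Z this has rank 4, with invariant factors (1,1,1,1).

Boundary ∂_2: C_2 → C_1 maps a triangle to the signed sum of its edges. For instance
  ∂[0,2,3] = [2,3] − [0,3] + [0,2],
  ∂[1,2,3] = [2,3] − [1,3] + [1,2].
As a 9×6 matrix over Z this has rank 5, with invariant factors (1,1,1,1,1).

Computing H_k = (kernel of ∂_k) / (image of ∂_{k+1}):

  H_0: rank C_0 − rank ∂_1 = 5 − 4 = 1, and the invariant factors of ∂_1 are all 1, so H_0 = Z.
  H_1: rank ker ∂_1 − rank ∂_2 = (9 − 4) − 5 = 0, and the invariant factors of ∂_2 are all 1, so H_1 = 0.
  H_2: rank ker ∂_2 − rank ∂_3 = (6 − 5) − 0 = 1, and there is no ∂_3, so H_2 = Z.

H_0 = Z,  H_1 = 0,  H_2 = Z.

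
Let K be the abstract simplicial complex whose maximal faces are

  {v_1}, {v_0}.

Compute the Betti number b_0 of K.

b_0 = 2.

Order the vertices as v_0 < v_1. Listing each simplex with vertices in this order, K has dimension 0 with simplices:

  0-simplices (2): [v_0], [v_1]

giving chain groups C_0 ≅ Z^2.

Computing H_k = (kernel of ∂_k) / (image of ∂_{k+1}):

  H_0: rank C_0 − rank ∂_1 = 2 − 0 = 2, and there is no ∂_1, so H_0 ≅ Z^2.

(K is a triangulation of a set of 2 points.)

Hence the Betti numbers are b_0 = 2.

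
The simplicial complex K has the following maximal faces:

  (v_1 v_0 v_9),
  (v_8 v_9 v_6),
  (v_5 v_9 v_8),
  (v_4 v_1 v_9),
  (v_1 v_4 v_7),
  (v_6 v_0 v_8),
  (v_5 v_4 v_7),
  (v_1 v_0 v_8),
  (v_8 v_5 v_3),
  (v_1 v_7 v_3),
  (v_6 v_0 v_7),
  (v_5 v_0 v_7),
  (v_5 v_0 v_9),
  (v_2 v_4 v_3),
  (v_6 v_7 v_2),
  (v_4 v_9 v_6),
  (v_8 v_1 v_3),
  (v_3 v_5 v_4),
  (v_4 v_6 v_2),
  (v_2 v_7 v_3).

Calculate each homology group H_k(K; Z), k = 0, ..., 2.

H_0 ≅ Z,  H_1 ≅ Z ⊕ Z/2,  H_2 = 0.

We work with the vertex ordering v_0 < v_1 < v_2 < v_3 < v_4 < v_5 < v_6 < v_7 < v_8 < v_9. The simplices of K, each written with vertices in increasing order, are:

  0-simplices (10): [v_0], [v_1], [v_2], [v_3], [v_4], [v_5], [v_6], [v_7], [v_8], [v_9]
  1-simplices (30): (30 of them)
  2-simplices (20): (20 of them)

Hence C_0 ≅ Z^10, C_1 ≅ Z^30, C_2 ≅ Z^20.

∂_1: C_1 → C_0 sends each edge [p,q] (with p < q) to q − p. For instance
  ∂[v_0,v_9] = [v_9] − [v_0].
As a 10×30 matrix over Z this has rank 9, with invariant factors (1,1,1,1,1,1,1,1,1).

The boundary map ∂_2: C_2 → C_1 sends each 2-simplex [p,q,r] to [q,r] − [p,r] + [p,q]. For instance
  ∂[v_2,v_3,v_7] = [v_3,v_7] − [v_2,v_7] + [v_2,v_3],
  ∂[v_5,v_8,v_9] = [v_8,v_9] − [v_5,v_9] + [v_5,v_8].
The resulting 30×20 matrix has rank 20, and its Smith normal form has invariant factors (1,1,1,1,1,1,1,1,1,1,1,1,1,1,1,1,1,1,1,2).

Computing H_k = (kernel of ∂_k) / (image of ∂_{k+1}):

  H_0: rank C_0 − rank ∂_1 = 10 − 9 = 1, and the invariant factors of ∂_1 are all 1, so H_0 ≅ Z.
  H_1: rank ker ∂_1 − rank ∂_2 = (30 − 9) − 20 = 1, and ∂_2 has invariant factor 2 > 1, so H_1 ≅ Z ⊕ Z/2.
  H_2: rank ker ∂_2 − rank ∂_3 = (20 − 20) − 0 = 0, and there is no ∂_3, so H_2 ≅ 0.

As a check, the Euler characteristic is 10 − 30 + 20 = 0, which agrees with 1 − 1 + 0 = 0.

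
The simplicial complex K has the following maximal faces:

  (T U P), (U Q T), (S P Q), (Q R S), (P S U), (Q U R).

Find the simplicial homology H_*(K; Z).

H_0 = Z,  H_1 = Z,  H_2 = 0.

K has 6 vertices, 12 edges, 6 triangles.
rank ∂_0 = 0, rank ∂_1 = 5 ⇒ b_0 = 6 − 0 − 5 = 1; all invariant factors of ∂_1 are 1 so no torsion. So H_0 = Z.
rank ∂_1 = 5, rank ∂_2 = 6 ⇒ b_1 = 12 − 5 − 6 = 1; all invariant factors of ∂_2 are 1 so no torsion. So H_1 = Z.
rank ∂_2 = 6, rank ∂_3 = 0 ⇒ b_2 = 6 − 6 − 0 = 0. So H_2 = 0.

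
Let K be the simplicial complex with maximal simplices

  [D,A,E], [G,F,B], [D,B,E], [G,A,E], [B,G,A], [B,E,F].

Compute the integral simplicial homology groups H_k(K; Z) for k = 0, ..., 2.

Take the total order A < B < D < E < F < G on the vertex set. Then K (dimension 2) consists of the simplices:

  0-simplices (6): A, B, D, E, F, G
  1-simplices (12): AB, AD, AE, AG, BD, BE, BF, BG, DE, EF, EG, FG
  2-simplices (6): ABG, ADE, AEG, BDE, BEF, BFG

giving chain groups C_0 ≅ Z^6, C_1 ≅ Z^12, C_2 ≅ Z^6.

Boundary ∂_1: C_1 → C_0 maps an edge to its endpoints' difference, ∂[p,q] = q − p.
The 6×12 boundary matrix has rank 5 and Smith normal form diag(1,1,1,1,1).

∂_2: C_2 → C_1 maps a triangle to the signed sum of its edges. For instance
  ∂ABG = BG − AG + AB,
  ∂BFG = FG − BG + BF.
The 12×6 boundary matrix has rank 6 and Smith normal form diag(1,1,1,1,1,1).

Reading off H_k = ker ∂_k / im ∂_{k+1}:

  H_0: rank C_0 − rank ∂_1 = 6 − 5 = 1, and the invariant factors of ∂_1 are all 1, so H_0 ≅ Z.
  H_1: rank ker ∂_1 − rank ∂_2 = (12 − 5) − 6 = 1, and the invariant factors of ∂_2 are all 1, so H_1 ≅ Z.
  H_2: rank ker ∂_2 − rank ∂_3 = (6 − 6) − 0 = 0, and there is no ∂_3, so H_2 ≅ 0.

As a check, the Euler characteristic is 6 − 12 + 6 = 0, which agrees with 1 − 1 + 0 = 0.

H_0 = Z,  H_1 = Z,  H_2 = 0.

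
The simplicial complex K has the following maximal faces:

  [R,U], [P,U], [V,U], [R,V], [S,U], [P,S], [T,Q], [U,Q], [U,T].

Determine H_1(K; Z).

Fix the vertex order P < Q < R < S < T < U < V and write every simplex with vertices in increasing order. Then dim K = 1 and the simplices of K are:

  0-simplices (7): P, Q, R, S, T, U, V
  1-simplices (9): PS, PU, QT, QU, RU, RV, SU, TU, UV

so the chain groups are C_0 ≅ Z^7, C_1 ≅ Z^9.

Boundary ∂_1: C_1 → C_0 is given by ∂[p,q] = [q] − [p]. For instance
  ∂PS = S − P.
This gives a 7×9 integer matrix of rank 6; reducing to Smith normal form yields diagonal entries (1,1,1,1,1,1).

From H_k ≅ ker(∂_k) / im(∂_{k+1}) we obtain:

  H_1: rank ker ∂_1 − rank ∂_2 = (9 − 6) − 0 = 3, and there is no ∂_2, so H_1 ≅ Z^3.

(K is a triangulation of a wedge of 3 circles.)

H_1 ≅ Z^3.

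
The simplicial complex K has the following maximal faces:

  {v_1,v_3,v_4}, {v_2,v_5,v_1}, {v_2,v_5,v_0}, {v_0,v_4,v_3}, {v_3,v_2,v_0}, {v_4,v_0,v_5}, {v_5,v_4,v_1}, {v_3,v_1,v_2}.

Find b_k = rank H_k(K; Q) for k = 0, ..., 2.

Order the vertices as v_0 < v_1 < v_2 < v_3 < v_4 < v_5. Listing each simplex with vertices in this order, K has dimension 2 with simplices:

  0-simplices (6): [v_0], [v_1], [v_2], [v_3], [v_4], [v_5]
  1-simplices (12): [v_0,v_2], [v_0,v_3], [v_0,v_4], [v_0,v_5], [v_1,v_2], [v_1,v_3], [v_1,v_4], [v_1,v_5], [v_2,v_3], [v_2,v_5], [v_3,v_4], [v_4,v_5]
  2-simplices (8): [v_0,v_2,v_3], [v_0,v_2,v_5], [v_0,v_3,v_4], [v_0,v_4,v_5], [v_1,v_2,v_3], [v_1,v_2,v_5], [v_1,v_3,v_4], [v_1,v_4,v_5]

so the chain groups are C_0 ≅ Z^6, C_1 ≅ Z^12, C_2 ≅ Z^8.

The boundary map ∂_1: C_1 → C_0 is given by ∂[p,q] = [q] − [p]. For instance
  ∂[v_0,v_4] = [v_4] − [v_0].
The resulting 6×12 matrix has rank 5, and its Smith normal form has invariant factors (1,1,1,1,1).

The boundary map ∂_2: C_2 → C_1 maps a triangle to the signed sum of its edges. For instance
  ∂[v_1,v_2,v_3] = [v_2,v_3] − [v_1,v_3] + [v_1,v_2],
  ∂[v_0,v_3,v_4] = [v_3,v_4] − [v_0,v_4] + [v_0,v_3].
The 12×8 boundary matrix has rank 7 and Smith normal form diag(1,1,1,1,1,1,1).

Now H_k = ker ∂_k / im ∂_{k+1}, so:

  H_0: rank C_0 − rank ∂_1 = 6 − 5 = 1, and the invariant factors of ∂_1 are all 1, so H_0 = Z.
  H_1: rank ker ∂_1 − rank ∂_2 = (12 − 5) − 7 = 0, and the invariant factors of ∂_2 are all 1, so H_1 = 0.
  H_2: rank ker ∂_2 − rank ∂_3 = (8 − 7) − 0 = 1, and there is no ∂_3, so H_2 = Z.

As a check, the Euler characteristic is 6 − 12 + 8 = 2, which agrees with 1 − 0 + 1 = 2.
(K is a triangulation of the 2-sphere S^2.)

Hence the Betti numbers are b_0 = 1, b_1 = 0, b_2 = 1.

b_0 = 1, b_1 = 0, b_2 = 1.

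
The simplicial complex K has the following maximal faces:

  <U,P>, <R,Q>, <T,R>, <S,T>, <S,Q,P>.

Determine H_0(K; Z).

Take the total order P < Q < R < S < T < U on the vertex set. Then K (dimension 2) consists of the simplices:

  0-simplices (6): P, Q, R, S, T, U
  1-simplices (7): PQ, PS, PU, QR, QS, RT, ST
  2-simplices (1): PQS

giving chain groups C_0 ≅ Z^6, C_1 ≅ Z^7, C_2 ≅ Z^1.

∂_1: C_1 → C_0 sends each edge [p,q] (with p < q) to q − p.
This gives a 6×7 integer matrix of rank 5; reducing to Smith normal form yields diagonal entries (1,1,1,1,1).

Boundary ∂_2: C_2 → C_1 maps a triangle to the signed sum of its edges. For instance
  ∂PQS = QS − PS + PQ.
As a 7×1 matrix over Z this has rank 1, with invariant factors (1).

From H_k ≅ ker(∂_k) / im(∂_{k+1}) we obtain:

  H_0: rank C_0 − rank ∂_1 = 6 − 5 = 1, and the invariant factors of ∂_1 are all 1, so H_0 = Z.

H_0 ≅ Z.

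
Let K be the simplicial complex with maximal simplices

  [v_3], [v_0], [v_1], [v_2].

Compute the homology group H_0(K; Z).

H_0 = Z^4.

K has 4 vertices.
rank ∂_0 = 0, rank ∂_1 = 0 ⇒ b_0 = 4 − 0 − 0 = 4. So H_0 ≅ Z^4.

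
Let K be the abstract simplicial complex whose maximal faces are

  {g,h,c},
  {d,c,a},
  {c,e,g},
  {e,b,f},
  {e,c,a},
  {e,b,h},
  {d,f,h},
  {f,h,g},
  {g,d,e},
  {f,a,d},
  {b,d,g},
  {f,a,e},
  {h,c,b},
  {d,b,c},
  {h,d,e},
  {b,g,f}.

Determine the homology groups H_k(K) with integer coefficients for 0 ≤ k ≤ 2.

H_0 = Z,  H_1 = Z^2,  H_2 = Z.

Order the vertices as a < b < c < d < e < f < g < h. Listing each simplex with vertices in this order, K has dimension 2 with simplices:

  0-simplices (8): a, b, c, d, e, f, g, h
  1-simplices (24): ac, ad, ae, af, bc, bd, be, bf, bg, bh, cd, ce, cg, ch, de, df, dg, dh, ef, eg, eh, fg, fh, gh
  2-simplices (16): acd, ace, adf, aef, bcd, bch, bdg, bef, beh, bfg, ceg, cgh, deg, deh, dfh, fgh

so the chain groups are C_0 ≅ Z^8, C_1 ≅ Z^24, C_2 ≅ Z^16.

∂_1: C_1 → C_0 is given by ∂[p,q] = [q] − [p]. For instance
  ∂ae = e − a.
The 8×24 boundary matrix has rank 7 and Smith normal form diag(1,1,1,1,1,1,1).

Boundary ∂_2: C_2 → C_1 acts by ∂[p,q,r] = [q,r] − [p,r] + [p,q]. For instance
  ∂bch = ch − bh + bc,
  ∂ceg = eg − cg + ce.
The 24×16 boundary matrix has rank 15 and Smith normal form diag(1,1,1,1,1,1,1,1,1,1,1,1,1,1,1).

Reading off H_k = ker ∂_k / im ∂_{k+1}:

  H_0: rank C_0 − rank ∂_1 = 8 − 7 = 1, and the invariant factors of ∂_1 are all 1, so H_0 ≅ Z.
  H_1: rank ker ∂_1 − rank ∂_2 = (24 − 7) − 15 = 2, and the invariant factors of ∂_2 are all 1, so H_1 ≅ Z^2.
  H_2: rank ker ∂_2 − rank ∂_3 = (16 − 15) − 0 = 1, and there is no ∂_3, so H_2 ≅ Z.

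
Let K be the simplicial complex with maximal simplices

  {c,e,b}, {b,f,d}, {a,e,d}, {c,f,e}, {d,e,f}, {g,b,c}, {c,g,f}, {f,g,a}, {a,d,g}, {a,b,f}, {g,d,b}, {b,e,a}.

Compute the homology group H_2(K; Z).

H_2 = 0.

Take the total order a < b < c < d < e < f < g on the vertex set. Then K (dimension 2) consists of the simplices:

  0-simplices (7): a, b, c, d, e, f, g
  1-simplices (18): ab, ad, ae, af, ag, bc, bd, be, bf, bg, ce, cf, cg, de, df, dg, ef, fg
  2-simplices (12): abe, abf, ade, adg, afg, bce, bcg, bdf, bdg, cef, cfg, def

Hence C_0 ≅ Z^7, C_1 ≅ Z^18, C_2 ≅ Z^12.

The boundary map ∂_1: C_1 → C_0 is given by ∂[p,q] = [q] − [p]. For instance
  ∂bf = f − b.
The resulting 7×18 matrix has rank 6, and its Smith normal form has invariant factors (1,1,1,1,1,1).

The boundary map ∂_2: C_2 → C_1 sends each 2-simplex [p,q,r] to [q,r] − [p,r] + [p,q]. For instance
  ∂adg = dg − ag + ad,
  ∂afg = fg − ag + af.
This gives a 18×12 integer matrix of rank 12; reducing to Smith normal form yields diagonal entries (1,1,1,1,1,1,1,1,1,1,1,2).

Computing H_k = (kernel of ∂_k) / (image of ∂_{k+1}):

  H_2: rank ker ∂_2 − rank ∂_3 = (12 − 12) − 0 = 0, and there is no ∂_3, so H_2 ≅ 0.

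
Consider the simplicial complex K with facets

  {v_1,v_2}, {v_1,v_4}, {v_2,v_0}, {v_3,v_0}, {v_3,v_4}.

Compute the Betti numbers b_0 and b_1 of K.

Fix the vertex order v_0 < v_1 < v_2 < v_3 < v_4 and write every simplex with vertices in increasing order. Then dim K = 1 and the simplices of K are:

  0-simplices (5): [v_0], [v_1], [v_2], [v_3], [v_4]
  1-simplices (5): [v_0,v_2], [v_0,v_3], [v_1,v_2], [v_1,v_4], [v_3,v_4]

so the chain groups are C_0 ≅ Z^5, C_1 ≅ Z^5.

Boundary ∂_1: C_1 → C_0 is given by ∂[p,q] = [q] − [p]. For instance
  ∂[v_1,v_2] = [v_2] − [v_1].
This gives a 5×5 integer matrix of rank 4; reducing to Smith normal form yields diagonal entries (1,1,1,1).

Now H_k = ker ∂_k / im ∂_{k+1}, so:

  H_0: rank C_0 − rank ∂_1 = 5 − 4 = 1, and the invariant factors of ∂_1 are all 1, so H_0 = Z.
  H_1: rank ker ∂_1 − rank ∂_2 = (5 − 4) − 0 = 1, and there is no ∂_2, so H_1 = Z.

As a check, the Euler characteristic is 5 − 5 = 0, which agrees with 1 − 1 = 0.

Hence the Betti numbers are b_0 = 1, b_1 = 1.

b_0 = 1, b_1 = 1.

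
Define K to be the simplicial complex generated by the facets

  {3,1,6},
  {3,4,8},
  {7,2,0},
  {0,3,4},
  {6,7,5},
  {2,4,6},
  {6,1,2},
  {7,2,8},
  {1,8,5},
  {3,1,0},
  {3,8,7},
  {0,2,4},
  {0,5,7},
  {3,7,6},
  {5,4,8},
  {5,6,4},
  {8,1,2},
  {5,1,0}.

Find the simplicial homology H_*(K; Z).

H_0 ≅ Z,  H_1 ≅ Z^2,  H_2 ≅ Z.

Fix the vertex order 0 < 1 < 2 < 3 < 4 < 5 < 6 < 7 < 8 and write every simplex with vertices in increasing order. Then dim K = 2 and the simplices of K are:

  0-simplices (9): [0], [1], [2], [3], [4], [5], [6], [7], [8]
  1-simplices (27): (27 of them)
  2-simplices (18): [0,1,3], [0,1,5], [0,2,4], [0,2,7], [0,3,4], [0,5,7], [1,2,6], [1,2,8], [1,3,6], [1,5,8], [2,4,6], [2,7,8], [3,4,8], [3,6,7], [3,7,8], [4,5,6], [4,5,8], [5,6,7]

so the chain groups are C_0 ≅ Z^9, C_1 ≅ Z^27, C_2 ≅ Z^18.

Boundary ∂_1: C_1 → C_0 sends each edge [p,q] (with p < q) to q − p. For instance
  ∂[0,2] = [2] − [0].
This gives a 9×27 integer matrix of rank 8; reducing to Smith normal form yields diagonal entries (1,1,1,1,1,1,1,1).

The boundary map ∂_2: C_2 → C_1 maps a triangle to the signed sum of its edges. For instance
  ∂[1,2,6] = [2,6] − [1,6] + [1,2],
  ∂[3,6,7] = [6,7] − [3,7] + [3,6].
This gives a 27×18 integer matrix of rank 17; reducing to Smith normal form yields diagonal entries (1,1,1,1,1,1,1,1,1,1,1,1,1,1,1,1,1).

Reading off H_k = ker ∂_k / im ∂_{k+1}:

  H_0: rank C_0 − rank ∂_1 = 9 − 8 = 1, and the invariant factors of ∂_1 are all 1, so H_0 = Z.
  H_1: rank ker ∂_1 − rank ∂_2 = (27 − 8) − 17 = 2, and the invariant factors of ∂_2 are all 1, so H_1 = Z^2.
  H_2: rank ker ∂_2 − rank ∂_3 = (18 − 17) − 0 = 1, and there is no ∂_3, so H_2 = Z.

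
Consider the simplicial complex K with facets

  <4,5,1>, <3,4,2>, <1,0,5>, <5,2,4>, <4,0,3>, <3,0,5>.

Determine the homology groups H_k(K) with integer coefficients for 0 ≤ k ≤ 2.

H_0 = Z,  H_1 = Z,  H_2 = 0.

K has 6 vertices, 12 edges, 6 triangles.
rank ∂_0 = 0, rank ∂_1 = 5 ⇒ b_0 = 6 − 0 − 5 = 1; all invariant factors of ∂_1 are 1 so no torsion. So H_0 ≅ Z.
rank ∂_1 = 5, rank ∂_2 = 6 ⇒ b_1 = 12 − 5 − 6 = 1; all invariant factors of ∂_2 are 1 so no torsion. So H_1 ≅ Z.
rank ∂_2 = 6, rank ∂_3 = 0 ⇒ b_2 = 6 − 6 − 0 = 0. So H_2 ≅ 0.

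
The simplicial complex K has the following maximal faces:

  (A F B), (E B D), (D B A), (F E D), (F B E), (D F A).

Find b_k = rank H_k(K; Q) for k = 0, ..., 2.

Take the total order A < B < D < E < F on the vertex set. Then K (dimension 2) consists of the simplices:

  0-simplices (5): A, B, D, E, F
  1-simplices (9): AB, AD, AF, BD, BE, BF, DE, DF, EF
  2-simplices (6): ABD, ABF, ADF, BDE, BEF, DEF

giving chain groups C_0 ≅ Z^5, C_1 ≅ Z^9, C_2 ≅ Z^6.

Boundary ∂_1: C_1 → C_0 is given by ∂[p,q] = [q] − [p]. For instance
  ∂BF = F − B.
This gives a 5×9 integer matrix of rank 4; reducing to Smith normal form yields diagonal entries (1,1,1,1).

∂_2: C_2 → C_1 acts by ∂[p,q,r] = [q,r] − [p,r] + [p,q]. For instance
  ∂ADF = DF − AF + AD,
  ∂DEF = EF − DF + DE.
The 9×6 boundary matrix has rank 5 and Smith normal form diag(1,1,1,1,1).

Computing H_k = (kernel of ∂_k) / (image of ∂_{k+1}):

  H_0: rank C_0 − rank ∂_1 = 5 − 4 = 1, and the invariant factors of ∂_1 are all 1, so H_0 = Z.
  H_1: rank ker ∂_1 − rank ∂_2 = (9 − 4) − 5 = 0, and the invariant factors of ∂_2 are all 1, so H_1 = 0.
  H_2: rank ker ∂_2 − rank ∂_3 = (6 − 5) − 0 = 1, and there is no ∂_3, so H_2 = Z.

As a check, the Euler characteristic is 5 − 9 + 6 = 2, which agrees with 1 − 0 + 1 = 2.
(K is a triangulation of the 2-sphere S^2.)

Hence the Betti numbers are b_0 = 1, b_1 = 0, b_2 = 1.

b_0 = 1, b_1 = 0, b_2 = 1.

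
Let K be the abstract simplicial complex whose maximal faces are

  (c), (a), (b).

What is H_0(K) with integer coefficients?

Order the vertices as a < b < c. Listing each simplex with vertices in this order, K has dimension 0 with simplices:

  0-simplices (3): a, b, c

giving chain groups C_0 ≅ Z^3.

Now H_k = ker ∂_k / im ∂_{k+1}, so:

  H_0: rank C_0 − rank ∂_1 = 3 − 0 = 3, and there is no ∂_1, so H_0 ≅ Z^3.

(K is a triangulation of a set of 3 points.)

H_0 ≅ Z^3.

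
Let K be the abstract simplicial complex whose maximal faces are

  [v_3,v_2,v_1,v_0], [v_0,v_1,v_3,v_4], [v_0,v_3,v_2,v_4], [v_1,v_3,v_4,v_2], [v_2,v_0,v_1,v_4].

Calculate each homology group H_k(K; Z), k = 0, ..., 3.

Fix the vertex order v_0 < v_1 < v_2 < v_3 < v_4 and write every simplex with vertices in increasing order. Then dim K = 3 and the simplices of K are:

  0-simplices (5): [v_0], [v_1], [v_2], [v_3], [v_4]
  1-simplices (10): [v_0,v_1], [v_0,v_2], [v_0,v_3], [v_0,v_4], [v_1,v_2], [v_1,v_3], [v_1,v_4], [v_2,v_3], [v_2,v_4], [v_3,v_4]
  2-simplices (10): [v_0,v_1,v_2], [v_0,v_1,v_3], [v_0,v_1,v_4], [v_0,v_2,v_3], [v_0,v_2,v_4], [v_0,v_3,v_4], [v_1,v_2,v_3], [v_1,v_2,v_4], [v_1,v_3,v_4], [v_2,v_3,v_4]
  3-simplices (5): [v_0,v_1,v_2,v_3], [v_0,v_1,v_2,v_4], [v_0,v_1,v_3,v_4], [v_0,v_2,v_3,v_4], [v_1,v_2,v_3,v_4]

Hence C_0 ≅ Z^5, C_1 ≅ Z^10, C_2 ≅ Z^10, C_3 ≅ Z^5.

∂_1: C_1 → C_0 is given by ∂[p,q] = [q] − [p]. For instance
  ∂[v_2,v_4] = [v_4] − [v_2].
As a 5×10 matrix over Z this has rank 4, with invariant factors (1,1,1,1).

The boundary map ∂_2: C_2 → C_1 acts by ∂[p,q,r] = [q,r] − [p,r] + [p,q]. For instance
  ∂[v_2,v_3,v_4] = [v_3,v_4] − [v_2,v_4] + [v_2,v_3],
  ∂[v_0,v_1,v_3] = [v_1,v_3] − [v_0,v_3] + [v_0,v_1].
The 10×10 boundary matrix has rank 6 and Smith normal form diag(1,1,1,1,1,1).

Boundary ∂_3: C_3 → C_2 sends each 3-simplex σ to the alternating sum Σ_i (−1)^i (σ with its i-th vertex removed). For instance
  ∂[v_0,v_1,v_3,v_4] = [v_1,v_3,v_4] − [v_0,v_3,v_4] + [v_0,v_1,v_4] − [v_0,v_1,v_3],
  ∂[v_0,v_1,v_2,v_4] = [v_1,v_2,v_4] − [v_0,v_2,v_4] + [v_0,v_1,v_4] − [v_0,v_1,v_2].
This gives a 10×5 integer matrix of rank 4; reducing to Smith normal form yields diagonal entries (1,1,1,1).

Now H_k = ker ∂_k / im ∂_{k+1}, so:

  H_0: rank C_0 − rank ∂_1 = 5 − 4 = 1, and the invariant factors of ∂_1 are all 1, so H_0 = Z.
  H_1: rank ker ∂_1 − rank ∂_2 = (10 − 4) − 6 = 0, and the invariant factors of ∂_2 are all 1, so H_1 = 0.
  H_2: rank ker ∂_2 − rank ∂_3 = (10 − 6) − 4 = 0, and the invariant factors of ∂_3 are all 1, so H_2 = 0.
  H_3: rank ker ∂_3 − rank ∂_4 = (5 − 4) − 0 = 1, and there is no ∂_4, so H_3 = Z.

H_0 = Z,  H_1 = 0,  H_2 = 0,  H_3 = Z.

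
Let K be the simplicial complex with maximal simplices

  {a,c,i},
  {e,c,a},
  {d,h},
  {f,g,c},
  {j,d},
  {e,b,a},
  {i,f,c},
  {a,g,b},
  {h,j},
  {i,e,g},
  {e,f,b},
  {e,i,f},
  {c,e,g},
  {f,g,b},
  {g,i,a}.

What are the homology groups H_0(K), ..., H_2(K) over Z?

We work with the vertex ordering a < b < c < d < e < f < g < h < i < j. The simplices of K, each written with vertices in increasing order, are:

  0-simplices (10): a, b, c, d, e, f, g, h, i, j
  1-simplices (21): ab, ac, ae, ag, ai, be, bf, bg, ce, cf, cg, ci, dh, dj, ef, eg, ei, fg, fi, gi, hj
  2-simplices (12): abe, abg, ace, aci, agi, bef, bfg, ceg, cfg, cfi, efi, egi

giving chain groups C_0 ≅ Z^10, C_1 ≅ Z^21, C_2 ≅ Z^12.

Boundary ∂_1: C_1 → C_0 sends each edge [p,q] (with p < q) to q − p. For instance
  ∂cf = f − c.
The 10×21 boundary matrix has rank 8 and Smith normal form diag(1,1,1,1,1,1,1,1).

The boundary map ∂_2: C_2 → C_1 sends each 2-simplex [p,q,r] to [q,r] − [p,r] + [p,q]. For instance
  ∂agi = gi − ai + ag,
  ∂abe = be − ae + ab.
This gives a 21×12 integer matrix of rank 12; reducing to Smith normal form yields diagonal entries (1,1,1,1,1,1,1,1,1,1,1,2).

Reading off H_k = ker ∂_k / im ∂_{k+1}:

  H_0: rank C_0 − rank ∂_1 = 10 − 8 = 2, and the invariant factors of ∂_1 are all 1, so H_0 ≅ Z^2.
  H_1: rank ker ∂_1 − rank ∂_2 = (21 − 8) − 12 = 1, and ∂_2 has invariant factor 2 > 1, so H_1 ≅ Z × Z/2.
  H_2: rank ker ∂_2 − rank ∂_3 = (12 − 12) − 0 = 0, and there is no ∂_3, so H_2 ≅ 0.

(K is a triangulation of the disjoint union of the circle S^1 and the real projective plane RP^2.)

H_0 ≅ Z^2,  H_1 ≅ Z × Z/2,  H_2 = 0.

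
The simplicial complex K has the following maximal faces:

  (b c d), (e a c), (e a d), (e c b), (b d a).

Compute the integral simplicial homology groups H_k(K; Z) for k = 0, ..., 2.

H_0 ≅ Z,  H_1 ≅ Z,  H_2 = 0.

Take the total order a < b < c < d < e on the vertex set. Then K (dimension 2) consists of the simplices:

  0-simplices (5): a, b, c, d, e
  1-simplices (10): ab, ac, ad, ae, bc, bd, be, cd, ce, de
  2-simplices (5): abd, ace, ade, bcd, bce

so the chain groups are C_0 ≅ Z^5, C_1 ≅ Z^10, C_2 ≅ Z^5.

∂_1: C_1 → C_0 maps an edge to its endpoints' difference, ∂[p,q] = q − p.
The 5×10 boundary matrix has rank 4 and Smith normal form diag(1,1,1,1).

The boundary map ∂_2: C_2 → C_1 maps a triangle to the signed sum of its edges. For instance
  ∂bce = ce − be + bc,
  ∂bcd = cd − bd + bc.
This gives a 10×5 integer matrix of rank 5; reducing to Smith normal form yields diagonal entries (1,1,1,1,1).

Computing H_k = (kernel of ∂_k) / (image of ∂_{k+1}):

  H_0: rank C_0 − rank ∂_1 = 5 − 4 = 1, and the invariant factors of ∂_1 are all 1, so H_0 ≅ Z.
  H_1: rank ker ∂_1 − rank ∂_2 = (10 − 4) − 5 = 1, and the invariant factors of ∂_2 are all 1, so H_1 ≅ Z.
  H_2: rank ker ∂_2 − rank ∂_3 = (5 − 5) − 0 = 0, and there is no ∂_3, so H_2 ≅ 0.

(K is a triangulation of the Möbius band.)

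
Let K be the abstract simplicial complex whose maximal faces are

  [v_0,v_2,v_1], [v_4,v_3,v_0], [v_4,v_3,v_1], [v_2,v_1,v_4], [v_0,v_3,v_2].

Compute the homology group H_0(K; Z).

H_0 = Z.

Fix the vertex order v_0 < v_1 < v_2 < v_3 < v_4 and write every simplex with vertices in increasing order. Then dim K = 2 and the simplices of K are:

  0-simplices (5): [v_0], [v_1], [v_2], [v_3], [v_4]
  1-simplices (10): [v_0,v_1], [v_0,v_2], [v_0,v_3], [v_0,v_4], [v_1,v_2], [v_1,v_3], [v_1,v_4], [v_2,v_3], [v_2,v_4], [v_3,v_4]
  2-simplices (5): [v_0,v_1,v_2], [v_0,v_2,v_3], [v_0,v_3,v_4], [v_1,v_2,v_4], [v_1,v_3,v_4]

giving chain groups C_0 ≅ Z^5, C_1 ≅ Z^10, C_2 ≅ Z^5.

Boundary ∂_1: C_1 → C_0 sends each edge [p,q] (with p < q) to q − p. For instance
  ∂[v_2,v_4] = [v_4] − [v_2].
This gives a 5×10 integer matrix of rank 4; reducing to Smith normal form yields diagonal entries (1,1,1,1).

Boundary ∂_2: C_2 → C_1 maps a triangle to the signed sum of its edges. For instance
  ∂[v_0,v_1,v_2] = [v_1,v_2] − [v_0,v_2] + [v_0,v_1],
  ∂[v_0,v_3,v_4] = [v_3,v_4] − [v_0,v_4] + [v_0,v_3].
The resulting 10×5 matrix has rank 5, and its Smith normal form has invariant factors (1,1,1,1,1).

Reading off H_k = ker ∂_k / im ∂_{k+1}:

  H_0: rank C_0 − rank ∂_1 = 5 − 4 = 1, and the invariant factors of ∂_1 are all 1, so H_0 ≅ Z.

(K is a triangulation of the Möbius band.)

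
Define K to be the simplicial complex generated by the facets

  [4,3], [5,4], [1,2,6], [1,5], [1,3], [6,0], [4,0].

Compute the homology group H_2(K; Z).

K has 7 vertices, 9 edges, 1 triangle.
rank ∂_2 = 1, rank ∂_3 = 0 ⇒ b_2 = 1 − 1 − 0 = 0. So H_2 ≅ 0.

H_2 = 0.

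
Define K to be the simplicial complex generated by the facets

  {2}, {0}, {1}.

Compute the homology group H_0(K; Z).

H_0 = Z^3.

Fix the vertex order 0 < 1 < 2 and write every simplex with vertices in increasing order. Then dim K = 0 and the simplices of K are:

  0-simplices (3): [0], [1], [2]

Hence C_0 ≅ Z^3.

Reading off H_k = ker ∂_k / im ∂_{k+1}:

  H_0: rank C_0 − rank ∂_1 = 3 − 0 = 3, and there is no ∂_1, so H_0 ≅ Z^3.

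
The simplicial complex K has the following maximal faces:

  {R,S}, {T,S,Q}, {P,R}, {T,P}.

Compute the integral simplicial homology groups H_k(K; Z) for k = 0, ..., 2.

H_0 ≅ Z,  H_1 ≅ Z,  H_2 = 0.

Take the total order P < Q < R < S < T on the vertex set. Then K (dimension 2) consists of the simplices:

  0-simplices (5): P, Q, R, S, T
  1-simplices (6): PR, PT, QS, QT, RS, ST
  2-simplices (1): QST

giving chain groups C_0 ≅ Z^5, C_1 ≅ Z^6, C_2 ≅ Z^1.

∂_1: C_1 → C_0 sends each edge [p,q] (with p < q) to q − p. For instance
  ∂QT = T − Q.
The 5×6 boundary matrix has rank 4 and Smith normal form diag(1,1,1,1).

Boundary ∂_2: C_2 → C_1 acts by ∂[p,q,r] = [q,r] − [p,r] + [p,q]. For instance
  ∂QST = ST − QT + QS.
The resulting 6×1 matrix has rank 1, and its Smith normal form has invariant factors (1).

Computing H_k = (kernel of ∂_k) / (image of ∂_{k+1}):

  H_0: rank C_0 − rank ∂_1 = 5 − 4 = 1, and the invariant factors of ∂_1 are all 1, so H_0 = Z.
  H_1: rank ker ∂_1 − rank ∂_2 = (6 − 4) − 1 = 1, and the invariant factors of ∂_2 are all 1, so H_1 = Z.
  H_2: rank ker ∂_2 − rank ∂_3 = (1 − 1) − 0 = 0, and there is no ∂_3, so H_2 = 0.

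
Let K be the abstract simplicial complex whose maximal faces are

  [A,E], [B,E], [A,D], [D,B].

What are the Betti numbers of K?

We work with the vertex ordering A < B < D < E. The simplices of K, each written with vertices in increasing order, are:

  0-simplices (4): A, B, D, E
  1-simplices (4): AD, AE, BD, BE

giving chain groups C_0 ≅ Z^4, C_1 ≅ Z^4.

∂_1: C_1 → C_0 is given by ∂[p,q] = [q] − [p]. For instance
  ∂AE = E − A.
The resulting 4×4 matrix has rank 3, and its Smith normal form has invariant factors (1,1,1).

Reading off H_k = ker ∂_k / im ∂_{k+1}:

  H_0: rank C_0 − rank ∂_1 = 4 − 3 = 1, and the invariant factors of ∂_1 are all 1, so H_0 = Z.
  H_1: rank ker ∂_1 − rank ∂_2 = (4 − 3) − 0 = 1, and there is no ∂_2, so H_1 = Z.

(K is a triangulation of the circle S^1.)

Hence the Betti numbers are b_0 = 1, b_1 = 1.

b_0 = 1, b_1 = 1.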